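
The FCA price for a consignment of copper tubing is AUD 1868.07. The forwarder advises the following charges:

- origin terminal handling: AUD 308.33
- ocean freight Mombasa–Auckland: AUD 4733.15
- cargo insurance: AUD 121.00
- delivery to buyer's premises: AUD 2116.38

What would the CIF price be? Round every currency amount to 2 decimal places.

Not relevant to the conversion: delivery — on the buyer under both terms; not part of either seller's price.
From FCA to CIF, the seller additionally bears: origin terminal, freight, insurance.
CIF price = 1868.07 + 308.33 + 4733.15 + 121.00 = 7030.55

CIF price: AUD 7030.55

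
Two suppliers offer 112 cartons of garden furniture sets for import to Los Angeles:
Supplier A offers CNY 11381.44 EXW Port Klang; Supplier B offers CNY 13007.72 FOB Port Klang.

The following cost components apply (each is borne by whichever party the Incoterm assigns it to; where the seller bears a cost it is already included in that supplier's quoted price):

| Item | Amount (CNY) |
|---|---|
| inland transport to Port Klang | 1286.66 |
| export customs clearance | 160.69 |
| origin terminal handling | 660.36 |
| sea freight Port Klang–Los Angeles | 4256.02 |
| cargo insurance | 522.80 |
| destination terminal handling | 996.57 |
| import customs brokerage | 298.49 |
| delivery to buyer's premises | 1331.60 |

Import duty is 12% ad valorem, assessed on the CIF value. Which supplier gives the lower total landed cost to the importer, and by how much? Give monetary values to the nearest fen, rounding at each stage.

Supplier A (EXW):
CIF value = EXW price + inland to port + export clearance + origin terminal + freight + insurance = 11381.44 + 1286.66 + 160.69 + 660.36 + 4256.02 + 522.80 = 18267.97
Import duty = 18267.97 × 12% = 2192.16
Buyer bears (A): 1286.66 + 160.69 + 660.36 + 4256.02 + 522.80 + 996.57 + 298.49 + 1331.60 = 9513.19
Landed cost (A) = invoice 11381.44 + 9513.19 + duty 2192.16 = 23086.79
Supplier B (FOB):
CIF value = FOB price + freight + insurance = 13007.72 + 4256.02 + 522.80 = 17786.54
Import duty = 17786.54 × 12% = 2134.38
Buyer bears (B): 4256.02 + 522.80 + 996.57 + 298.49 + 1331.60 = 7405.48
Landed cost (B) = invoice 13007.72 + 7405.48 + duty 2134.38 = 22547.58
Difference = |23086.79 − 22547.58| = 539.21

Supplier B is cheaper by CNY 539.21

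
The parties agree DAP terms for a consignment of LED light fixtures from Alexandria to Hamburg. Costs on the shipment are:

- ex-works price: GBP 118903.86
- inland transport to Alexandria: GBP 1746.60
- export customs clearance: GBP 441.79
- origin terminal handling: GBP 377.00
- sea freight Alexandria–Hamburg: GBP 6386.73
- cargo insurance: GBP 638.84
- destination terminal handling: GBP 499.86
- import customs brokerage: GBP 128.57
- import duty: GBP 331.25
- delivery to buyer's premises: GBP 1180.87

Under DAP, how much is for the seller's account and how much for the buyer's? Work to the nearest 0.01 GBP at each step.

DAP: the seller bears all costs to the named destination except import duty and clearance.
Seller's account: goods 118903.86 + inland to port 1746.60 + export clearance 441.79 + origin terminal 377.00 + freight 6386.73 + insurance 638.84 + destination terminal 499.86 + delivery 1180.87 = 130175.55
Buyer's account: brokerage 128.57 + duty 331.25 = 459.82

Seller: GBP 130175.55; buyer: GBP 459.82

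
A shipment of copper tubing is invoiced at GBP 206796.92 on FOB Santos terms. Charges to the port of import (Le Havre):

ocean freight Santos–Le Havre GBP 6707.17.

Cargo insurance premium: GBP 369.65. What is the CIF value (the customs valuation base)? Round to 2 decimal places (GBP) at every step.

CIF = FOB price + freight + insurance
CIF = 206796.92 + 6707.17 + 369.65 = 213873.74

CIF value: GBP 213873.74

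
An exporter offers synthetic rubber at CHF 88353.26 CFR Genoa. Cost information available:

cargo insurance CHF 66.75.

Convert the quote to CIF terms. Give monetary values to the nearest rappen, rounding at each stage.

CIF price: CHF 88420.01

From CFR to CIF, the seller additionally bears: insurance.
CIF price = 88353.26 + 66.75 = 88420.01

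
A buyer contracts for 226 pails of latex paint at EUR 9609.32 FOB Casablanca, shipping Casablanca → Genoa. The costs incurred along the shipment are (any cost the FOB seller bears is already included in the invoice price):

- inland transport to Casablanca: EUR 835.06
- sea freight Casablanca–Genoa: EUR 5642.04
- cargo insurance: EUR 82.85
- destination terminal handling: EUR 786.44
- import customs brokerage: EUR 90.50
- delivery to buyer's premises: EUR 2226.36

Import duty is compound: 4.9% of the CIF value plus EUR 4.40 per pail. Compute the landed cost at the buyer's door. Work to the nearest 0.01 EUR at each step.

FOB: the seller bears costs until goods are on board at the origin port; the buyer bears freight, insurance and all costs thereafter.
Already in the invoice (seller's account under FOB): inland to port — exclude.
CIF value = FOB price + freight + insurance = 9609.32 + 5642.04 + 82.85 = 15334.21
Ad valorem component: 15334.21 × 4.9% = 751.38
Specific component: 226 × 4.40 = 994.40
Import duty = 751.38 + 994.40 = 1745.78
Buyer bears: freight 5642.04 + insurance 82.85 + destination terminal 786.44 + brokerage 90.50 + delivery 2226.36 + duty 1745.78 = 10573.97
Landed cost = invoice 9609.32 + 10573.97 = 20183.29

Total landed cost: EUR 20183.29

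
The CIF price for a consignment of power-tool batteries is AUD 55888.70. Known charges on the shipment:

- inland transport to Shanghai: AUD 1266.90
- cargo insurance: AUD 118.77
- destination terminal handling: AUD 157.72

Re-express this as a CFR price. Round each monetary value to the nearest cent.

CFR price: AUD 55769.93

Not relevant to the conversion: inland to port — on the seller under both CIF and CFR; already in the CIF price and stays in the CFR price. destination terminal — on the buyer under both terms; not part of either seller's price.
From CIF to CFR, the seller no longer bears: insurance.
CFR price = 55888.70 − 118.77 = 55769.93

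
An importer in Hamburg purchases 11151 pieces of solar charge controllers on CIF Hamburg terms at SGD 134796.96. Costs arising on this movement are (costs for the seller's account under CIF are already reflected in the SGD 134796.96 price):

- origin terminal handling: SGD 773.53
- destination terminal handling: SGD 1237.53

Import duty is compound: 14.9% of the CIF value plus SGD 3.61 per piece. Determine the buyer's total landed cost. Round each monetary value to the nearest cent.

Total landed cost: SGD 196374.35

CIF: the seller pays costs through ocean freight and marine insurance to the destination port.
Already in the invoice (seller's account under CIF): origin terminal — exclude.
The CIF price already equals the CIF value: 134796.96
Ad valorem component: 134796.96 × 14.9% = 20084.75
Specific component: 11151 × 3.61 = 40255.11
Import duty = 20084.75 + 40255.11 = 60339.86
Buyer bears: destination terminal 1237.53 + duty 60339.86 = 61577.39
Landed cost = invoice 134796.96 + 61577.39 = 196374.35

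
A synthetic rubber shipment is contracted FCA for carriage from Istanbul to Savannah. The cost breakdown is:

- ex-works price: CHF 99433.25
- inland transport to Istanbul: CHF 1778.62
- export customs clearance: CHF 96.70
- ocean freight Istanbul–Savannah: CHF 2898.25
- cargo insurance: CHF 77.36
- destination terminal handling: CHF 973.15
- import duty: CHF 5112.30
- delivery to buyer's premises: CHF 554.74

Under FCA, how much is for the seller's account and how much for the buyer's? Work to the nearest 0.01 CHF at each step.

Seller: CHF 101308.57; buyer: CHF 9615.80

FCA: the seller delivers export-cleared goods to the carrier; the buyer bears costs from that point.
Seller's account: goods 99433.25 + inland to port 1778.62 + export clearance 96.70 = 101308.57
Buyer's account: freight 2898.25 + insurance 77.36 + destination terminal 973.15 + duty 5112.30 + delivery 554.74 = 9615.80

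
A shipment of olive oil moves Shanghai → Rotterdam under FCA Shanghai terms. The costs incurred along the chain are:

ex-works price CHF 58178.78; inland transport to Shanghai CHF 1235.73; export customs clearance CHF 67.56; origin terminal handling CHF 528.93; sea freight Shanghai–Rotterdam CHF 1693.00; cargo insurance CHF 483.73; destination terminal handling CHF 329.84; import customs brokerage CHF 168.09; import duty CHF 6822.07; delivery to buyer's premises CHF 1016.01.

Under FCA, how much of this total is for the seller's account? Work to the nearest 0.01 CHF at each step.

FCA: the seller delivers export-cleared goods to the carrier; the buyer bears costs from that point.
Seller's account: goods 58178.78 + inland to port 1235.73 + export clearance 67.56 = 59482.07
Buyer's account: origin terminal 528.93 + freight 1693.00 + insurance 483.73 + destination terminal 329.84 + brokerage 168.09 + duty 6822.07 + delivery 1016.01 = 11041.67

Seller's account: CHF 59482.07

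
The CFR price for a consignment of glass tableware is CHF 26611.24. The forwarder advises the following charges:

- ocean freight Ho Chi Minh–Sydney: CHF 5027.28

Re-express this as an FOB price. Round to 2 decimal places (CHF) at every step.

FOB price: CHF 21583.96

From CFR to FOB, the seller no longer bears: freight.
FOB price = 26611.24 − 5027.28 = 21583.96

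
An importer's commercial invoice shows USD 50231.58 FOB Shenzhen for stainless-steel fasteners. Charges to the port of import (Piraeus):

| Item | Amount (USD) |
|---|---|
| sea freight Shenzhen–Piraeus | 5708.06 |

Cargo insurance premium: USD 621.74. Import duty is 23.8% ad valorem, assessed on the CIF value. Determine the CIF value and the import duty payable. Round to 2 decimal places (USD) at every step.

CIF = FOB price + freight + insurance
CIF = 50231.58 + 5708.06 + 621.74 = 56561.38
Import duty = 56561.38 × 23.8% = 13461.61

CIF value: USD 56561.38; import duty: USD 13461.61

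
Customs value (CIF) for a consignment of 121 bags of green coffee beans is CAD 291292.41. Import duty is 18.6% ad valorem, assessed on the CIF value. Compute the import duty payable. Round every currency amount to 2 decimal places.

Import duty: CAD 54180.39

Import duty = 291292.41 × 18.6% = 54180.39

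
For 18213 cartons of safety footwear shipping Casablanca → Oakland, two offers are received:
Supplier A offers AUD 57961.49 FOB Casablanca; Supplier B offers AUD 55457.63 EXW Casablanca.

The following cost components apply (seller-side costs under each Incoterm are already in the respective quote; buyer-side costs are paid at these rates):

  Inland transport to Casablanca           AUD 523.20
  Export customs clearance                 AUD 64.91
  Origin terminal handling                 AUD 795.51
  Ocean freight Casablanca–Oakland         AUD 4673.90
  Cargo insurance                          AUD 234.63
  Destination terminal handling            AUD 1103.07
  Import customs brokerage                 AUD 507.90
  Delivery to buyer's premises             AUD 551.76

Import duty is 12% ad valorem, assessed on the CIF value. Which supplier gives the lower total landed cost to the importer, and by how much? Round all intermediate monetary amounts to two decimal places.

Supplier B is cheaper by AUD 1254.67

Supplier A (FOB):
CIF value = FOB price + freight + insurance = 57961.49 + 4673.90 + 234.63 = 62870.02
Import duty = 62870.02 × 12% = 7544.40
Buyer bears (A): 4673.90 + 234.63 + 1103.07 + 507.90 + 551.76 = 7071.26
Landed cost (A) = invoice 57961.49 + 7071.26 + duty 7544.40 = 72577.15
Supplier B (EXW):
CIF value = EXW price + inland to port + export clearance + origin terminal + freight + insurance = 55457.63 + 523.20 + 64.91 + 795.51 + 4673.90 + 234.63 = 61749.78
Import duty = 61749.78 × 12% = 7409.97
Buyer bears (B): 523.20 + 64.91 + 795.51 + 4673.90 + 234.63 + 1103.07 + 507.90 + 551.76 = 8454.88
Landed cost (B) = invoice 55457.63 + 8454.88 + duty 7409.97 = 71322.48
Difference = |72577.15 − 71322.48| = 1254.67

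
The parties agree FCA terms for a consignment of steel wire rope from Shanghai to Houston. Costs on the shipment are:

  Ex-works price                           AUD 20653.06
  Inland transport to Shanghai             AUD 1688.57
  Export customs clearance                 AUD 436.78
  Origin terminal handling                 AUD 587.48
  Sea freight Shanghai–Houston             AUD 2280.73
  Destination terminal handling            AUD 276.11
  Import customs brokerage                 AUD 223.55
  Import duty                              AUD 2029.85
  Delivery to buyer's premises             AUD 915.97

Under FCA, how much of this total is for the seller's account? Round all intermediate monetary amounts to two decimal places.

Seller's account: AUD 22778.41

FCA: the seller delivers export-cleared goods to the carrier; the buyer bears costs from that point.
Seller's account: goods 20653.06 + inland to port 1688.57 + export clearance 436.78 = 22778.41
Buyer's account: origin terminal 587.48 + freight 2280.73 + destination terminal 276.11 + brokerage 223.55 + duty 2029.85 + delivery 915.97 = 6313.69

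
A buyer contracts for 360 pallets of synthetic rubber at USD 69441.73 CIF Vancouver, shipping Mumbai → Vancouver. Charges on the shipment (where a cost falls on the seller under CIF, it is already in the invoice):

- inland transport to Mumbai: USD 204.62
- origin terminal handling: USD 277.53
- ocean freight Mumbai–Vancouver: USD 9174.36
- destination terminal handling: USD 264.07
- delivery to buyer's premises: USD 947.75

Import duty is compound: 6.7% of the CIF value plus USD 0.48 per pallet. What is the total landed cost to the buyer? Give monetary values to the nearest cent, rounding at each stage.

Total landed cost: USD 75478.95

CIF: the seller pays costs through ocean freight and marine insurance to the destination port.
Already in the invoice (seller's account under CIF): inland to port, origin terminal, freight — exclude.
The CIF price already equals the CIF value: 69441.73
Ad valorem component: 69441.73 × 6.7% = 4652.60
Specific component: 360 × 0.48 = 172.80
Import duty = 4652.60 + 172.80 = 4825.40
Buyer bears: destination terminal 264.07 + delivery 947.75 + duty 4825.40 = 6037.22
Landed cost = invoice 69441.73 + 6037.22 = 75478.95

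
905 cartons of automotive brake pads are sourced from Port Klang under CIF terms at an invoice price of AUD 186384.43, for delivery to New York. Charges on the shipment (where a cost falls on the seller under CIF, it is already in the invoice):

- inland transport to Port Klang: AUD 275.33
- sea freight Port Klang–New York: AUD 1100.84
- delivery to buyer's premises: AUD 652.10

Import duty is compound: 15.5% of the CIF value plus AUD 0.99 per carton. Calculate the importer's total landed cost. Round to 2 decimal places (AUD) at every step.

CIF: the seller pays costs through ocean freight and marine insurance to the destination port.
Already in the invoice (seller's account under CIF): inland to port, freight — exclude.
The CIF price already equals the CIF value: 186384.43
Ad valorem component: 186384.43 × 15.5% = 28889.59
Specific component: 905 × 0.99 = 895.95
Import duty = 28889.59 + 895.95 = 29785.54
Buyer bears: delivery 652.10 + duty 29785.54 = 30437.64
Landed cost = invoice 186384.43 + 30437.64 = 216822.07

Total landed cost: AUD 216822.07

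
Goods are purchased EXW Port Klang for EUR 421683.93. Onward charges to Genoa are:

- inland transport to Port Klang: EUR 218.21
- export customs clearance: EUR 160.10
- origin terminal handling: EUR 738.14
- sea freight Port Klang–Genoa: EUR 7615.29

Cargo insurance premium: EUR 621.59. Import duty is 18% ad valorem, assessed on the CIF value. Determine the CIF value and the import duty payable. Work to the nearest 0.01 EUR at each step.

CIF value: EUR 431037.26; import duty: EUR 77586.71

CIF = EXW price + pre-shipment costs + freight + insurance
CIF = 421683.93 + 218.21 + 160.10 + 738.14 + 7615.29 + 621.59 = 431037.26
Import duty = 431037.26 × 18% = 77586.71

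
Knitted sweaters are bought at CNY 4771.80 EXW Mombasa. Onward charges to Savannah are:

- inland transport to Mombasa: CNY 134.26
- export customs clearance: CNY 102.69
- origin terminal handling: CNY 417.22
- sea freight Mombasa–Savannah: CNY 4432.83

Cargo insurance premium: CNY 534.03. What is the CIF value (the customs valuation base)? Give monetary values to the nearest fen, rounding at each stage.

CIF = EXW price + pre-shipment costs + freight + insurance
CIF = 4771.80 + 134.26 + 102.69 + 417.22 + 4432.83 + 534.03 = 10392.83

CIF value: CNY 10392.83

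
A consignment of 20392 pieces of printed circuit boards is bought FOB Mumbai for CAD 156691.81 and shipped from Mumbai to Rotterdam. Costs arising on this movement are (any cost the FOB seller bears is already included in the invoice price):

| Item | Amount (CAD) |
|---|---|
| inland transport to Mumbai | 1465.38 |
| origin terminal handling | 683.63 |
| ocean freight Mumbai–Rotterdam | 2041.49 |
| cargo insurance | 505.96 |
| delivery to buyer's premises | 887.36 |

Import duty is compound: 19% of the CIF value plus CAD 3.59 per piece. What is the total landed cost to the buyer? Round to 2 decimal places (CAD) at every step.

FOB: the seller bears costs until goods are on board at the origin port; the buyer bears freight, insurance and all costs thereafter.
Already in the invoice (seller's account under FOB): inland to port, origin terminal — exclude.
CIF value = FOB price + freight + insurance = 156691.81 + 2041.49 + 505.96 = 159239.26
Ad valorem component: 159239.26 × 19% = 30255.46
Specific component: 20392 × 3.59 = 73207.28
Import duty = 30255.46 + 73207.28 = 103462.74
Buyer bears: freight 2041.49 + insurance 505.96 + delivery 887.36 + duty 103462.74 = 106897.55
Landed cost = invoice 156691.81 + 106897.55 = 263589.36

Total landed cost: CAD 263589.36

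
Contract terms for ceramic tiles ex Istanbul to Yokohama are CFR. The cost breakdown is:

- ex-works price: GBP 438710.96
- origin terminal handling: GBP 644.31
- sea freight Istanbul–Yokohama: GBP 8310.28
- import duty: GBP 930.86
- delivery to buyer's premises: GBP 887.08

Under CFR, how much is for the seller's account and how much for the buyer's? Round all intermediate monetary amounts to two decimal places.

CFR: the seller pays costs through ocean freight to the destination port, but not insurance.
Seller's account: goods 438710.96 + origin terminal 644.31 + freight 8310.28 = 447665.55
Buyer's account: duty 930.86 + delivery 887.08 = 1817.94

Seller: GBP 447665.55; buyer: GBP 1817.94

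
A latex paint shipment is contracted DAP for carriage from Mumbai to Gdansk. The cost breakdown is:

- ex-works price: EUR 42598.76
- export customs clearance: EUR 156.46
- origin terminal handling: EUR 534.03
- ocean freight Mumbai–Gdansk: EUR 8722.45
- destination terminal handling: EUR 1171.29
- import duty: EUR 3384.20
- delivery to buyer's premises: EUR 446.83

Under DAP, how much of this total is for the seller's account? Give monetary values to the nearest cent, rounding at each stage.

DAP: the seller bears all costs to the named destination except import duty and clearance.
Seller's account: goods 42598.76 + export clearance 156.46 + origin terminal 534.03 + freight 8722.45 + destination terminal 1171.29 + delivery 446.83 = 53629.82
Buyer's account: duty 3384.20 = 3384.20

Seller's account: EUR 53629.82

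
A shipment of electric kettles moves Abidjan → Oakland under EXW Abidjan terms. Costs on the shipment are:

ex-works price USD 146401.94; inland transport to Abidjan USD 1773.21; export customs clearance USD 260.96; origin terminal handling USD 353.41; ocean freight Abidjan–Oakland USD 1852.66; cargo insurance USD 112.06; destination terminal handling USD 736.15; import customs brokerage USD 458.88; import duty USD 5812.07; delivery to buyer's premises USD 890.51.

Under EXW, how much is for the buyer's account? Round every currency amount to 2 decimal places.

Buyer's account: USD 12249.91

EXW: the seller makes goods available at their premises; the buyer bears all onward costs.
Seller's account: goods 146401.94 = 146401.94
Buyer's account: inland to port 1773.21 + export clearance 260.96 + origin terminal 353.41 + freight 1852.66 + insurance 112.06 + destination terminal 736.15 + brokerage 458.88 + duty 5812.07 + delivery 890.51 = 12249.91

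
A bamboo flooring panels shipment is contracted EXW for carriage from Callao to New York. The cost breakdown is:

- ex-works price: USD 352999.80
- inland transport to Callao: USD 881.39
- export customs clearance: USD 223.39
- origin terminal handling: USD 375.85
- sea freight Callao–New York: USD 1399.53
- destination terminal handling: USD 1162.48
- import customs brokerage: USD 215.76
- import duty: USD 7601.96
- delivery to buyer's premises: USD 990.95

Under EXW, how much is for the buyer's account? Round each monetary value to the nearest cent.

EXW: the seller makes goods available at their premises; the buyer bears all onward costs.
Seller's account: goods 352999.80 = 352999.80
Buyer's account: inland to port 881.39 + export clearance 223.39 + origin terminal 375.85 + freight 1399.53 + destination terminal 1162.48 + brokerage 215.76 + duty 7601.96 + delivery 990.95 = 12851.31

Buyer's account: USD 12851.31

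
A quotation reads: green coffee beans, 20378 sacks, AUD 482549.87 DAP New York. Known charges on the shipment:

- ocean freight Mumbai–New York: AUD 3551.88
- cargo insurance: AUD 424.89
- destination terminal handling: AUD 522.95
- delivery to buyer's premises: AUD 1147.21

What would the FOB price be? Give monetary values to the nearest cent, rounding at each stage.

From DAP to FOB, the seller no longer bears: freight, insurance, destination terminal, delivery.
FOB price = 482549.87 − 3551.88 − 424.89 − 522.95 − 1147.21 = 476902.94

FOB price: AUD 476902.94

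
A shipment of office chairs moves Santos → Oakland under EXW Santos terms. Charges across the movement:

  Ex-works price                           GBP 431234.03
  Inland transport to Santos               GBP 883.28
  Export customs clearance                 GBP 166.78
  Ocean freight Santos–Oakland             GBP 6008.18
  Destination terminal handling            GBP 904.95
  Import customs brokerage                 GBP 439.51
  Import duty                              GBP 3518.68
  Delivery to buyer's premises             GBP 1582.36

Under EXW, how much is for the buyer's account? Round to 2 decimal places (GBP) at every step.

EXW: the seller makes goods available at their premises; the buyer bears all onward costs.
Seller's account: goods 431234.03 = 431234.03
Buyer's account: inland to port 883.28 + export clearance 166.78 + freight 6008.18 + destination terminal 904.95 + brokerage 439.51 + duty 3518.68 + delivery 1582.36 = 13503.74

Buyer's account: GBP 13503.74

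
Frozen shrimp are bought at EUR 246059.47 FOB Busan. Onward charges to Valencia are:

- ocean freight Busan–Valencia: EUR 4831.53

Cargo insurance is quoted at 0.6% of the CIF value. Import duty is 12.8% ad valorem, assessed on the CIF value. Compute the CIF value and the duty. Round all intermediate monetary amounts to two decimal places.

Let C be the CIF value. C = FOB price + freight + 0.6% × C
C − 0.6% × C = 246059.47 + 4831.53
0.994 × C = 250891.00
C = 250891.00 / 0.994 = 252405.43
Insurance premium = 0.6% × 252405.43 = 1514.43
Import duty = 252405.43 × 12.8% = 32307.90

CIF value: EUR 252405.43; import duty: EUR 32307.90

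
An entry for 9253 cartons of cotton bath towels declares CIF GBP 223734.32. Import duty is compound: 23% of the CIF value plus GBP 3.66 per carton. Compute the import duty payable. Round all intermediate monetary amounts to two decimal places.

Import duty: GBP 85324.87

Ad valorem component: 223734.32 × 23% = 51458.89
Specific component: 9253 × 3.66 = 33865.98
Import duty = 51458.89 + 33865.98 = 85324.87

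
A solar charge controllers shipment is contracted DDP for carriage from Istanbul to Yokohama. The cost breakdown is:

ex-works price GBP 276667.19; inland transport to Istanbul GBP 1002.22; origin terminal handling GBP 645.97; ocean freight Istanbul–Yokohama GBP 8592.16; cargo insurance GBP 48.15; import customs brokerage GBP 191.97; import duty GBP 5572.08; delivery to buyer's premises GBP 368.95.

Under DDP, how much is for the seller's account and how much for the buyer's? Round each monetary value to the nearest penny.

Seller: GBP 293088.69; buyer: GBP 0.00

DDP: the seller bears all costs including import duty.
Seller's account: goods 276667.19 + inland to port 1002.22 + origin terminal 645.97 + freight 8592.16 + insurance 48.15 + brokerage 191.97 + duty 5572.08 + delivery 368.95 = 293088.69
Buyer's account: 0.00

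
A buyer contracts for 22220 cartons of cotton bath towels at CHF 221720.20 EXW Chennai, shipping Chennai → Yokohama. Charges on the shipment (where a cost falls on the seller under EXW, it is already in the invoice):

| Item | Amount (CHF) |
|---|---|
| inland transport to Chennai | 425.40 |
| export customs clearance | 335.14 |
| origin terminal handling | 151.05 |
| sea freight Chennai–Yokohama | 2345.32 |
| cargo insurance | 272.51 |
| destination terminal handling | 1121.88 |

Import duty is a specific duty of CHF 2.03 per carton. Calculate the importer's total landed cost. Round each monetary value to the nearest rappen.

Total landed cost: CHF 271478.10

EXW: the seller makes goods available at their premises; the buyer bears all onward costs.
CIF value = EXW price + inland to port + export clearance + origin terminal + freight + insurance = 221720.20 + 425.40 + 335.14 + 151.05 + 2345.32 + 272.51 = 225249.62
Import duty = 22220 × 2.03 = 45106.60
Buyer bears: inland to port 425.40 + export clearance 335.14 + origin terminal 151.05 + freight 2345.32 + insurance 272.51 + destination terminal 1121.88 + duty 45106.60 = 49757.90
Landed cost = invoice 221720.20 + 49757.90 = 271478.10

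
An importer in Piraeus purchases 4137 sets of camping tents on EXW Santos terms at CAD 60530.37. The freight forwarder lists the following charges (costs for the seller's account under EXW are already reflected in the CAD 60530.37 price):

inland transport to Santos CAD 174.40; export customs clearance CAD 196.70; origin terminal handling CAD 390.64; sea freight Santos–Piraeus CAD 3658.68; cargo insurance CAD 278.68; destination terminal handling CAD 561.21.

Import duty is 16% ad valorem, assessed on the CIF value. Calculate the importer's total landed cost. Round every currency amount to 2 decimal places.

EXW: the seller makes goods available at their premises; the buyer bears all onward costs.
CIF value = EXW price + inland to port + export clearance + origin terminal + freight + insurance = 60530.37 + 174.40 + 196.70 + 390.64 + 3658.68 + 278.68 = 65229.47
Import duty = 65229.47 × 16% = 10436.72
Buyer bears: inland to port 174.40 + export clearance 196.70 + origin terminal 390.64 + freight 3658.68 + insurance 278.68 + destination terminal 561.21 + duty 10436.72 = 15697.03
Landed cost = invoice 60530.37 + 15697.03 = 76227.40

Total landed cost: CAD 76227.40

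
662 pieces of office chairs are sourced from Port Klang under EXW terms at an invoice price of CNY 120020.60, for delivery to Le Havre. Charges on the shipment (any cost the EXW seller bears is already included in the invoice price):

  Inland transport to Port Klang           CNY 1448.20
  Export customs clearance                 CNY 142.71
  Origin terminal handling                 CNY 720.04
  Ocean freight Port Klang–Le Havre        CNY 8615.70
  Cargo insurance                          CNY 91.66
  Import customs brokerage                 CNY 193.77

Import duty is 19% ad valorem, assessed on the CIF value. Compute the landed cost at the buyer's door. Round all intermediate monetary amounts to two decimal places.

EXW: the seller makes goods available at their premises; the buyer bears all onward costs.
CIF value = EXW price + inland to port + export clearance + origin terminal + freight + insurance = 120020.60 + 1448.20 + 142.71 + 720.04 + 8615.70 + 91.66 = 131038.91
Import duty = 131038.91 × 19% = 24897.39
Buyer bears: inland to port 1448.20 + export clearance 142.71 + origin terminal 720.04 + freight 8615.70 + insurance 91.66 + brokerage 193.77 + duty 24897.39 = 36109.47
Landed cost = invoice 120020.60 + 36109.47 = 156130.07

Total landed cost: CNY 156130.07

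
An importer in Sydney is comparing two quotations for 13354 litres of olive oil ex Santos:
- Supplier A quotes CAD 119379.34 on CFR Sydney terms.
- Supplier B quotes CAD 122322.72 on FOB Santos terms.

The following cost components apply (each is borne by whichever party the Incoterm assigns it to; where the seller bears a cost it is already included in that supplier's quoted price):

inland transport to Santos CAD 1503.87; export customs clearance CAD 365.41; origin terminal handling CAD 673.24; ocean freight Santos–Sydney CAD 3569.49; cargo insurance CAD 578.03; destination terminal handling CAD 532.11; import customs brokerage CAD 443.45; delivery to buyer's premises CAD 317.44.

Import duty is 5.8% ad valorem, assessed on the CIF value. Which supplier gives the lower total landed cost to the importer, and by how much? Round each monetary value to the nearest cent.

Supplier A (CFR):
CIF value = CFR price + insurance = 119379.34 + 578.03 = 119957.37
Import duty = 119957.37 × 5.8% = 6957.53
Buyer bears (A): 578.03 + 532.11 + 443.45 + 317.44 = 1871.03
Landed cost (A) = invoice 119379.34 + 1871.03 + duty 6957.53 = 128207.90
Supplier B (FOB):
CIF value = FOB price + freight + insurance = 122322.72 + 3569.49 + 578.03 = 126470.24
Import duty = 126470.24 × 5.8% = 7335.27
Buyer bears (B): 3569.49 + 578.03 + 532.11 + 443.45 + 317.44 = 5440.52
Landed cost (B) = invoice 122322.72 + 5440.52 + duty 7335.27 = 135098.51
Difference = |128207.90 − 135098.51| = 6890.61

Supplier A is cheaper by CAD 6890.61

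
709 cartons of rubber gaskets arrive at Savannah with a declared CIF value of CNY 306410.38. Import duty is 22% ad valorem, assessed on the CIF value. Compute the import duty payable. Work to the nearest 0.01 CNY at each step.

Import duty: CNY 67410.28

Import duty = 306410.38 × 22% = 67410.28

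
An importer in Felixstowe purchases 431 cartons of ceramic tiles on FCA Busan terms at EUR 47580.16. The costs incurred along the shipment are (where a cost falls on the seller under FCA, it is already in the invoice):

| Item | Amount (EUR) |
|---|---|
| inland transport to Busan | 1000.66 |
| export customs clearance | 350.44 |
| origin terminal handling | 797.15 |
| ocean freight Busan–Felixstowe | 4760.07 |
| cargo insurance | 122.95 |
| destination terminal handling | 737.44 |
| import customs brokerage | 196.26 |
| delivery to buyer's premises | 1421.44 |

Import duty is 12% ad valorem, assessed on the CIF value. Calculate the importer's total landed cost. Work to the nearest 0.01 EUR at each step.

FCA: the seller delivers export-cleared goods to the carrier; the buyer bears costs from that point.
Already in the invoice (seller's account under FCA): inland to port, export clearance — exclude.
CIF value = FCA price + origin terminal + freight + insurance = 47580.16 + 797.15 + 4760.07 + 122.95 = 53260.33
Import duty = 53260.33 × 12% = 6391.24
Buyer bears: origin terminal 797.15 + freight 4760.07 + insurance 122.95 + destination terminal 737.44 + brokerage 196.26 + delivery 1421.44 + duty 6391.24 = 14426.55
Landed cost = invoice 47580.16 + 14426.55 = 62006.71

Total landed cost: EUR 62006.71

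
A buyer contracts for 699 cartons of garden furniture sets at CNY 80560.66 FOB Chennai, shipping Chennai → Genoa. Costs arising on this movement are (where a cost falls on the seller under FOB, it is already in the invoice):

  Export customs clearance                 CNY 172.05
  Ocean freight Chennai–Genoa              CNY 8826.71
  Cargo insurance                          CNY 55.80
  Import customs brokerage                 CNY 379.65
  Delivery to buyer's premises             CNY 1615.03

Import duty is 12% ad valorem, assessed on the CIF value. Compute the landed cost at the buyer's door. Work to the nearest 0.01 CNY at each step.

FOB: the seller bears costs until goods are on board at the origin port; the buyer bears freight, insurance and all costs thereafter.
Already in the invoice (seller's account under FOB): export clearance — exclude.
CIF value = FOB price + freight + insurance = 80560.66 + 8826.71 + 55.80 = 89443.17
Import duty = 89443.17 × 12% = 10733.18
Buyer bears: freight 8826.71 + insurance 55.80 + brokerage 379.65 + delivery 1615.03 + duty 10733.18 = 21610.37
Landed cost = invoice 80560.66 + 21610.37 = 102171.03

Total landed cost: CNY 102171.03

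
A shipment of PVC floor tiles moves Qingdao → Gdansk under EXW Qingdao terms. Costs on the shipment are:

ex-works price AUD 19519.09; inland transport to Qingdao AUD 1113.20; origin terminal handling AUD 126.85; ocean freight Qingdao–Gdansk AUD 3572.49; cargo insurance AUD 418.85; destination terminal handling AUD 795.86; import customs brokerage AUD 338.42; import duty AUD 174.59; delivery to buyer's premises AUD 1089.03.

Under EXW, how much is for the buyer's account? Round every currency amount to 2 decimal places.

EXW: the seller makes goods available at their premises; the buyer bears all onward costs.
Seller's account: goods 19519.09 = 19519.09
Buyer's account: inland to port 1113.20 + origin terminal 126.85 + freight 3572.49 + insurance 418.85 + destination terminal 795.86 + brokerage 338.42 + duty 174.59 + delivery 1089.03 = 7629.29

Buyer's account: AUD 7629.29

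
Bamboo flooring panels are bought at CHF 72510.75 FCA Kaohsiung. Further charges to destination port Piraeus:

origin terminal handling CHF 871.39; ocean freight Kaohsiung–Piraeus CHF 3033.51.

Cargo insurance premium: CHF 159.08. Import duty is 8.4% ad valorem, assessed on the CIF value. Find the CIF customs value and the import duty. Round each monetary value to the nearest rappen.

CIF value: CHF 76574.73; import duty: CHF 6432.28

CIF = FCA price + pre-shipment costs + freight + insurance
CIF = 72510.75 + 871.39 + 3033.51 + 159.08 = 76574.73
Import duty = 76574.73 × 8.4% = 6432.28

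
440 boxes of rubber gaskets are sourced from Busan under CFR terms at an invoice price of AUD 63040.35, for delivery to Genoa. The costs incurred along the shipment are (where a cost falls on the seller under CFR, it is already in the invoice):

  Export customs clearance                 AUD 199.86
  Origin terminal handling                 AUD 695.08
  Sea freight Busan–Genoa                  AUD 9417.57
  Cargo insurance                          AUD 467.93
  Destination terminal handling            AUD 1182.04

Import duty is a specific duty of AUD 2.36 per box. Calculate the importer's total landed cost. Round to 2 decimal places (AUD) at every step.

Total landed cost: AUD 65728.72

CFR: the seller pays costs through ocean freight to the destination port, but not insurance.
Already in the invoice (seller's account under CFR): export clearance, origin terminal, freight — exclude.
CIF value = CFR price + insurance = 63040.35 + 467.93 = 63508.28
Import duty = 440 × 2.36 = 1038.40
Buyer bears: insurance 467.93 + destination terminal 1182.04 + duty 1038.40 = 2688.37
Landed cost = invoice 63040.35 + 2688.37 = 65728.72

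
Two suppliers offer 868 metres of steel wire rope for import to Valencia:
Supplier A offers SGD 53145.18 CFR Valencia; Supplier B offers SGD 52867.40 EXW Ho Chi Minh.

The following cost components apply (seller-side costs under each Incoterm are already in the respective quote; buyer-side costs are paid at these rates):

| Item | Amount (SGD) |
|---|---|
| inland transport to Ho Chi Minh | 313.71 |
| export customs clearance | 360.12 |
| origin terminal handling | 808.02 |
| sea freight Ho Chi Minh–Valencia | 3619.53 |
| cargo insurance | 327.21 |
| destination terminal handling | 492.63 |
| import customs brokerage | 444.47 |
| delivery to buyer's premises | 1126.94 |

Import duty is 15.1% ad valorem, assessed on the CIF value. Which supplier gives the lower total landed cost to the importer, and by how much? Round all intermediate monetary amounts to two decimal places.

Supplier A is cheaper by SGD 5551.96

Supplier A (CFR):
CIF value = CFR price + insurance = 53145.18 + 327.21 = 53472.39
Import duty = 53472.39 × 15.1% = 8074.33
Buyer bears (A): 327.21 + 492.63 + 444.47 + 1126.94 = 2391.25
Landed cost (A) = invoice 53145.18 + 2391.25 + duty 8074.33 = 63610.76
Supplier B (EXW):
CIF value = EXW price + inland to port + export clearance + origin terminal + freight + insurance = 52867.40 + 313.71 + 360.12 + 808.02 + 3619.53 + 327.21 = 58295.99
Import duty = 58295.99 × 15.1% = 8802.69
Buyer bears (B): 313.71 + 360.12 + 808.02 + 3619.53 + 327.21 + 492.63 + 444.47 + 1126.94 = 7492.63
Landed cost (B) = invoice 52867.40 + 7492.63 + duty 8802.69 = 69162.72
Difference = |63610.76 − 69162.72| = 5551.96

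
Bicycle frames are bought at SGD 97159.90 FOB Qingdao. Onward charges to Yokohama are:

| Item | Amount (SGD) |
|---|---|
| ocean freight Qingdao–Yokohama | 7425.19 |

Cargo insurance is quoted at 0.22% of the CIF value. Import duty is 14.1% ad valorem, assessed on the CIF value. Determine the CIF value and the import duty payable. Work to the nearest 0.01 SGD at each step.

Let C be the CIF value. C = FOB price + freight + 0.22% × C
C − 0.22% × C = 97159.90 + 7425.19
0.9978 × C = 104585.09
C = 104585.09 / 0.9978 = 104815.68
Insurance premium = 0.22% × 104815.68 = 230.59
Import duty = 104815.68 × 14.1% = 14779.01

CIF value: SGD 104815.68; import duty: SGD 14779.01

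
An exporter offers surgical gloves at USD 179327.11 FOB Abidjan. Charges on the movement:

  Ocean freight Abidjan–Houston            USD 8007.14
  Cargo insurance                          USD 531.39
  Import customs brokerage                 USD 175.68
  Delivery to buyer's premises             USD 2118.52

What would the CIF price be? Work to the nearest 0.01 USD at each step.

Not relevant to the conversion: delivery, brokerage — on the buyer under both terms; not part of either seller's price.
From FOB to CIF, the seller additionally bears: freight, insurance.
CIF price = 179327.11 + 8007.14 + 531.39 = 187865.64

CIF price: USD 187865.64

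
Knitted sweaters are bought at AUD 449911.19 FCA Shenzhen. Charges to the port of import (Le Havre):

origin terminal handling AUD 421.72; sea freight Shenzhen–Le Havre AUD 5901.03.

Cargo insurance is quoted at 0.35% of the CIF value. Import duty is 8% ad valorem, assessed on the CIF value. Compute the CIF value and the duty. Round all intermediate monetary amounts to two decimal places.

CIF value: AUD 457836.37; import duty: AUD 36626.91

Let C be the CIF value. C = FCA price + pre-shipment costs + freight + 0.35% × C
C − 0.35% × C = 449911.19 + 421.72 + 5901.03
0.9965 × C = 456233.94
C = 456233.94 / 0.9965 = 457836.37
Insurance premium = 0.35% × 457836.37 = 1602.43
Import duty = 457836.37 × 8% = 36626.91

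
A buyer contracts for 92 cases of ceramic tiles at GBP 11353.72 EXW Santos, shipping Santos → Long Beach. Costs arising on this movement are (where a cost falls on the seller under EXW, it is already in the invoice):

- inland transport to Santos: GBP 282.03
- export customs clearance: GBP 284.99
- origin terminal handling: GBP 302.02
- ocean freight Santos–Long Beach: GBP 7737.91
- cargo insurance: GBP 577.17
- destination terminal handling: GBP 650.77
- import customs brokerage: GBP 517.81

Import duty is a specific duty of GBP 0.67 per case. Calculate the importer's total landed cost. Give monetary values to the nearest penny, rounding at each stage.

EXW: the seller makes goods available at their premises; the buyer bears all onward costs.
CIF value = EXW price + inland to port + export clearance + origin terminal + freight + insurance = 11353.72 + 282.03 + 284.99 + 302.02 + 7737.91 + 577.17 = 20537.84
Import duty = 92 × 0.67 = 61.64
Buyer bears: inland to port 282.03 + export clearance 284.99 + origin terminal 302.02 + freight 7737.91 + insurance 577.17 + destination terminal 650.77 + brokerage 517.81 + duty 61.64 = 10414.34
Landed cost = invoice 11353.72 + 10414.34 = 21768.06

Total landed cost: GBP 21768.06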